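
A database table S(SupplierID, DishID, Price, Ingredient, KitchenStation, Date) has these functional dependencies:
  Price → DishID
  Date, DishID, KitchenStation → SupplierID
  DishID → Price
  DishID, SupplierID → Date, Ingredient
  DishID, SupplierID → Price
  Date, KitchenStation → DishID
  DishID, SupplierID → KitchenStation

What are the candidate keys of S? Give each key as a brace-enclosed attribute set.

{Date, KitchenStation}, {DishID, SupplierID}, {Price, SupplierID}

{Date, KitchenStation} is a candidate key since {Date, KitchenStation}⁺ = {Date, DishID, Ingredient, KitchenStation, Price, SupplierID} covers every attribute.
{DishID, SupplierID} is a candidate key since {DishID, SupplierID}⁺ = {Date, DishID, Ingredient, KitchenStation, Price, SupplierID} covers every attribute.
{Price, SupplierID} is a candidate key since {Price, SupplierID}⁺ = {Date, DishID, Ingredient, KitchenStation, Price, SupplierID} covers every attribute.
These are minimal and exhaustive — every other superkey contains one of them.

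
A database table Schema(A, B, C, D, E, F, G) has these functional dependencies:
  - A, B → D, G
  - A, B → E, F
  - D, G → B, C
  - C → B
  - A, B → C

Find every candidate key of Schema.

{A} never appears on the right of any FD, so every key must include it.
{A, B} is a candidate key since {A, B}⁺ = {A, B, C, D, E, F, G} covers every attribute.
{A, C} is a candidate key since {A, C}⁺ = {A, B, C, D, E, F, G} covers every attribute.
{A, D, G} is a candidate key since {A, D, G}⁺ = {A, B, C, D, E, F, G} covers every attribute.
No proper subset of any of these is a key, and no other minimal superkey exists.

{A, B}, {A, C}, {A, D, G}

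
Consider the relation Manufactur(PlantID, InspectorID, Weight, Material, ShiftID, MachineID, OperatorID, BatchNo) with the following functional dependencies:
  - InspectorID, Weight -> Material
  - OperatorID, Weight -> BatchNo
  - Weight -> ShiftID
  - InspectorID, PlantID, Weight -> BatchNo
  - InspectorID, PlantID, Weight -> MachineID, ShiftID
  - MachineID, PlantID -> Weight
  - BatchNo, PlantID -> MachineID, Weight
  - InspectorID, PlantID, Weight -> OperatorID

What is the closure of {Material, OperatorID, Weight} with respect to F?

Start with {Material, OperatorID, Weight}.
OperatorID, Weight -> BatchNo applies; add {BatchNo} → now {BatchNo, Material, OperatorID, Weight}.
Weight -> ShiftID applies; add {ShiftID} → now {BatchNo, Material, OperatorID, ShiftID, Weight}.
No further FD applies.

{BatchNo, Material, OperatorID, ShiftID, Weight}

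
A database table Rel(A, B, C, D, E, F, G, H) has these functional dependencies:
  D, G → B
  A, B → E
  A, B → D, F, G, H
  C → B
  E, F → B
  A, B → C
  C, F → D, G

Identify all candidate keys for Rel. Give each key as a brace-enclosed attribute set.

{A, B}, {A, C}, {A, D, G}, {A, E, F}

Attributes never on any right-hand side: {A} — every candidate key must contain it.
{A, B} is a candidate key since {A, B}⁺ = {A, B, C, D, E, F, G, H} covers every attribute.
{A, C} is a candidate key since {A, C}⁺ = {A, B, C, D, E, F, G, H} covers every attribute.
{A, D, G} is a candidate key since {A, D, G}⁺ = {A, B, C, D, E, F, G, H} covers every attribute.
{A, E, F} is a candidate key since {A, E, F}⁺ = {A, B, C, D, E, F, G, H} covers every attribute.
These are minimal and exhaustive — every other superkey contains one of them.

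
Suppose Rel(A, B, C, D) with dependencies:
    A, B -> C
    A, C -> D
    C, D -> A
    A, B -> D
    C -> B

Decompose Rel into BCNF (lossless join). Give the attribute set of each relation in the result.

{A, C, D}; {B, C}

Candidate keys of the original relation: {A, B}, {A, C}, {C, D}.
{A, B, C, D}: {C} determines {B, C} here but is not a superkey — split on C -> B, giving {B, C} and {A, C, D}.
{B, C} has no BCNF violation.
{A, C, D} has no BCNF violation.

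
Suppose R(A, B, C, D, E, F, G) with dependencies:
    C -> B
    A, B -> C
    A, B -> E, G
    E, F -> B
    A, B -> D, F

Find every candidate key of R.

No FD produces {A}, so it must be in every candidate key.
{A, B}⁺ = {A, B, C, D, E, F, G}, which is every attribute, so {A, B} is a candidate key.
{A, C}⁺ = {A, B, C, D, E, F, G}, which is every attribute, so {A, C} is a candidate key.
{A, E, F}⁺ = {A, B, C, D, E, F, G}, which is every attribute, so {A, E, F} is a candidate key.
These are minimal and exhaustive — every other superkey contains one of them.

{A, B}, {A, C}, {A, E, F}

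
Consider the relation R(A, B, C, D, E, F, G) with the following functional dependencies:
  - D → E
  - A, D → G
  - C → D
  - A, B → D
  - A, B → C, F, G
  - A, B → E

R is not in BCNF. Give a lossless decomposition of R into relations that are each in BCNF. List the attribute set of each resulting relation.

Candidate key of the original relation: {A, B}.
In {A, B, C, D, E, F, G}, {D} is not a superkey ({D}⁺ restricted to this set is {D, E}), so split on D → E into {D, E} and {A, B, C, D, F, G}.
{D, E} is in BCNF.
In {A, B, C, D, F, G}, {A, D} is not a superkey ({A, D}⁺ restricted to this set is {A, D, G}), so split on A, D → G into {A, D, G} and {A, B, C, D, F}.
{A, D, G} is in BCNF.
In {A, B, C, D, F}, {C} is not a superkey ({C}⁺ restricted to this set is {C, D}), so split on C → D into {C, D} and {A, B, C, F}.
{C, D} is in BCNF.
{A, B, C, F} is in BCNF.

{A, B, C, F}; {A, D, G}; {C, D}; {D, E}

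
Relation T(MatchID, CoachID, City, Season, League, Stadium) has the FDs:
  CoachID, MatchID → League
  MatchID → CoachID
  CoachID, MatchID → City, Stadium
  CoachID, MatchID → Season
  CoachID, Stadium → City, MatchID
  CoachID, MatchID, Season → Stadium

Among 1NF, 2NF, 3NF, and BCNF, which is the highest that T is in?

Candidate keys: {CoachID, Stadium}, {MatchID}. Prime attributes: {CoachID, MatchID, Stadium}.
Every FD has a superkey on the left, so the relation is in BCNF.

BCNF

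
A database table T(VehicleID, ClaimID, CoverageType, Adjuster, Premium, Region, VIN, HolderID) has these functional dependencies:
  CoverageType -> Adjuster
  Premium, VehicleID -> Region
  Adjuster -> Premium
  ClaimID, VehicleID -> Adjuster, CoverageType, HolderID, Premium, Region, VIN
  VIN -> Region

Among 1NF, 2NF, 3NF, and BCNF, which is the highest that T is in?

2NF

Candidate key: {ClaimID, VehicleID}. Prime attributes: {ClaimID, VehicleID}.
For CoverageType -> Adjuster we have {CoverageType}⁺ = {Adjuster, CoverageType, Premium}; {CoverageType} is not a superkey, so BCNF fails.
CoverageType -> Adjuster determines the non-prime attribute {Adjuster} from a non-superkey — 3NF is violated.
No non-prime attribute depends on a proper subset of any candidate key, so 2NF holds.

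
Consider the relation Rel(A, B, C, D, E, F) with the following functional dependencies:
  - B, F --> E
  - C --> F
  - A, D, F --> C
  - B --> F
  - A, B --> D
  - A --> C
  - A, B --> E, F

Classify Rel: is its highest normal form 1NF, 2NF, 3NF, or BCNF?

1NF

Candidate key: {A, B}. Prime attributes: {A, B}.
B, F --> E: {B, F}⁺ = {B, E, F}, which is not all of the attributes, so the left side is not a superkey — BCNF is violated.
B, F --> E determines the non-prime attribute {E} from a non-superkey — 3NF is violated.
{A} is a proper subset of the key {A, B}, and {A}⁺ contains the non-prime attributes {C, F} — a partial dependency, so 2NF is violated.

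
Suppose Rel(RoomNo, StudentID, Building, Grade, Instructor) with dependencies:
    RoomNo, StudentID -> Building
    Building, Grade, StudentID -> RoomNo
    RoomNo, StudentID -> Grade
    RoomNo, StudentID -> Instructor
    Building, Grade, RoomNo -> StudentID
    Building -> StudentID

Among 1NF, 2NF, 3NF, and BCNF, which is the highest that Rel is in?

3NF

Candidate keys: {Building, Grade}, {Building, RoomNo}, {RoomNo, StudentID}. Prime attributes: {Building, Grade, RoomNo, StudentID}.
For Building -> StudentID we have {Building}⁺ = {Building, StudentID}; {Building} is not a superkey, so BCNF fails.
But every attribute on its right side ({StudentID}) is prime, and the same holds for every other non-superkey FD, so 3NF still holds.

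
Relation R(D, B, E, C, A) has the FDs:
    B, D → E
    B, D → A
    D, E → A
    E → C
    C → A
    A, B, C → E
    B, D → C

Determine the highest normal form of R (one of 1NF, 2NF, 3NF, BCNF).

Candidate key: {B, D}. Prime attributes: {B, D}.
D, E → A: {D, E}⁺ = {A, C, D, E}, which is not all of the attributes, so the left side is not a superkey — BCNF is violated.
D, E → A has non-prime {A} on the right and a non-superkey on the left, so 3NF fails.
No non-prime attribute depends on a proper subset of any candidate key, so 2NF holds.

2NF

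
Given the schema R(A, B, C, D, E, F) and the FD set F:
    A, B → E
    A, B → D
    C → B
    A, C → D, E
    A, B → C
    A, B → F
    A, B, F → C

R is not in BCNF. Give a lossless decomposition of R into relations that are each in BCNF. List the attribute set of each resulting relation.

Candidate keys of the original relation: {A, B}, {A, C}.
Within {A, B, C, D, E, F}: {C}⁺ ∩ {A, B, C, D, E, F} = {B, C}, not the whole set, so C → B violates BCNF; decompose into {B, C} and {A, C, D, E, F}.
{B, C}: every determinant is a superkey — BCNF.
{A, C, D, E, F}: every determinant is a superkey — BCNF.

{A, C, D, E, F}; {B, C}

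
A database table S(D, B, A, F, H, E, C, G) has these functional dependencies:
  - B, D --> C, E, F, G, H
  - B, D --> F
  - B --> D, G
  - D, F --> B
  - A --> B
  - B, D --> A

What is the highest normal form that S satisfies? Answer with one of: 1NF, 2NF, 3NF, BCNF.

Candidate keys: {A}, {B}, {D, F}. Prime attributes: {A, B, D, F}.
Each dependency's left side is a superkey — BCNF holds.

BCNF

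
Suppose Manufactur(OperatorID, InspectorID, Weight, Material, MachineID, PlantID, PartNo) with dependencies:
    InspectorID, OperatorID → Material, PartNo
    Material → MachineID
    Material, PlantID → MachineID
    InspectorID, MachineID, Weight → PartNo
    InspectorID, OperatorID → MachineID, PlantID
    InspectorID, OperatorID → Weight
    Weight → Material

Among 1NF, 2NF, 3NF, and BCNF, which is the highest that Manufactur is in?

Candidate key: {InspectorID, OperatorID}. Prime attributes: {InspectorID, OperatorID}.
Material → MachineID: {Material}⁺ = {MachineID, Material}, which is not all of the attributes, so the left side is not a superkey — BCNF is violated.
Material → MachineID determines the non-prime attribute {MachineID} from a non-superkey — 3NF is violated.
No proper subset of a key has a non-prime attribute in its closure, so there is no partial dependency; 2NF holds.

2NF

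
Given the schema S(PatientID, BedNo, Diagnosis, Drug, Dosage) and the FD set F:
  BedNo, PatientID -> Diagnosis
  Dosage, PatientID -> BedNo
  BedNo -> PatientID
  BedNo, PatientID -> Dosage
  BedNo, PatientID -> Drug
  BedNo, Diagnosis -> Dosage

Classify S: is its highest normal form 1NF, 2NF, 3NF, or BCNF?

BCNF

Candidate keys: {BedNo}, {Dosage, PatientID}. Prime attributes: {BedNo, Dosage, PatientID}.
Each dependency's left side is a superkey — BCNF holds.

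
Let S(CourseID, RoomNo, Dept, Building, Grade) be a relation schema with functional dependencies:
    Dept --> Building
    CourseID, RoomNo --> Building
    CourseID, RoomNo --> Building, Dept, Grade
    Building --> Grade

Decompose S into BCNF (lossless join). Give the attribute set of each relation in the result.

{Building, Dept}; {Building, Grade}; {CourseID, Dept, RoomNo}

Candidate key of the original relation: {CourseID, RoomNo}.
{Building, CourseID, Dept, Grade, RoomNo}: {Dept} determines {Building, Dept, Grade} here but is not a superkey — split on Dept --> Building, Grade, giving {Building, Dept, Grade} and {CourseID, Dept, RoomNo}.
{Building, Dept, Grade}: {Building} determines {Building, Grade} here but is not a superkey — split on Building --> Grade, giving {Building, Grade} and {Building, Dept}.
{Building, Grade} is in BCNF.
{Building, Dept} is in BCNF.
{CourseID, Dept, RoomNo} is in BCNF.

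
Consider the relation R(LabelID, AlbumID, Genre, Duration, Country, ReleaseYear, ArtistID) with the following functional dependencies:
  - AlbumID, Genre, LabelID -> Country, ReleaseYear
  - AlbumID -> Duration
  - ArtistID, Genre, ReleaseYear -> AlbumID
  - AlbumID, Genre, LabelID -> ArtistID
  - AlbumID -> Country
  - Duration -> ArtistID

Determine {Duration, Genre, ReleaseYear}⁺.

{AlbumID, ArtistID, Country, Duration, Genre, ReleaseYear}

Start with {Duration, Genre, ReleaseYear}.
Duration -> ArtistID applies; add {ArtistID} → now {ArtistID, Duration, Genre, ReleaseYear}.
ArtistID, Genre, ReleaseYear -> AlbumID applies; add {AlbumID} → now {AlbumID, ArtistID, Duration, Genre, ReleaseYear}.
AlbumID -> Country applies; add {Country} → now {AlbumID, ArtistID, Country, Duration, Genre, ReleaseYear}.
No further FD applies.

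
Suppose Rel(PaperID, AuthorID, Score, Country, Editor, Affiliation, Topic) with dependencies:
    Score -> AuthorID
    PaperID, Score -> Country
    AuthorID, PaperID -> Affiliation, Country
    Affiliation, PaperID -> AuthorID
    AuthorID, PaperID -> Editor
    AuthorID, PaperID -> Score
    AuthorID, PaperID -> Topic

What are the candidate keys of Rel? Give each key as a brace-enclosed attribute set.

{Affiliation, PaperID}, {AuthorID, PaperID}, {PaperID, Score}

No FD produces {PaperID}, so it must be in every candidate key.
{Affiliation, PaperID} is a candidate key since {Affiliation, PaperID}⁺ = {Affiliation, AuthorID, Country, Editor, PaperID, Score, Topic} covers every attribute.
{AuthorID, PaperID} is a candidate key since {AuthorID, PaperID}⁺ = {Affiliation, AuthorID, Country, Editor, PaperID, Score, Topic} covers every attribute.
{PaperID, Score} is a candidate key since {PaperID, Score}⁺ = {Affiliation, AuthorID, Country, Editor, PaperID, Score, Topic} covers every attribute.
No proper subset of any of these is a key, and no other minimal superkey exists.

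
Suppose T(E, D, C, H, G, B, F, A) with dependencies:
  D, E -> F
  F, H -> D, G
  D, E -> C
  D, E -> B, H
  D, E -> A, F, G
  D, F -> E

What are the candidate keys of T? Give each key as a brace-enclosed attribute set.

Closure of {D, E} is {A, B, C, D, E, F, G, H}, the whole schema; {D, E} is a candidate key.
Closure of {D, F} is {A, B, C, D, E, F, G, H}, the whole schema; {D, F} is a candidate key.
Closure of {F, H} is {A, B, C, D, E, F, G, H}, the whole schema; {F, H} is a candidate key.
These are minimal and exhaustive — every other superkey contains one of them.

{D, E}, {D, F}, {F, H}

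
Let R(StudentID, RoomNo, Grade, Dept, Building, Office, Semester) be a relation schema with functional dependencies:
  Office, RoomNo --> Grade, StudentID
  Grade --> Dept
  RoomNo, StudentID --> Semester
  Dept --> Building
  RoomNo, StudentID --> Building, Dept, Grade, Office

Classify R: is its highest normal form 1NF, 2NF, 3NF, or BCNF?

2NF

Candidate keys: {Office, RoomNo}, {RoomNo, StudentID}. Prime attributes: {Office, RoomNo, StudentID}.
Grade --> Dept breaks BCNF: {Grade}⁺ = {Building, Dept, Grade}, so {Grade} is not a superkey.
Grade --> Dept determines the non-prime attribute {Dept} from a non-superkey — 3NF is violated.
Checking every proper subset of each key, none determines a non-prime attribute — 2NF is satisfied.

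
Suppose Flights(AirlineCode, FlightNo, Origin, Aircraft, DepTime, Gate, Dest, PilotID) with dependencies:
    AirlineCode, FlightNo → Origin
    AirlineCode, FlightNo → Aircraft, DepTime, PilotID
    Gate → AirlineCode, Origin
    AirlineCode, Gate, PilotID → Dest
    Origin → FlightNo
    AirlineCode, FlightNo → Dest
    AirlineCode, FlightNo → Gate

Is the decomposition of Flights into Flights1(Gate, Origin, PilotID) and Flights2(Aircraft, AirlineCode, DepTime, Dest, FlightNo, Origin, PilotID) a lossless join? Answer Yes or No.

Flights1 ∩ Flights2 = {Origin, PilotID}; its closure under F is {FlightNo, Origin, PilotID}.
Neither Flights1 nor Flights2 is contained in that closure, so the decomposition is lossy.

No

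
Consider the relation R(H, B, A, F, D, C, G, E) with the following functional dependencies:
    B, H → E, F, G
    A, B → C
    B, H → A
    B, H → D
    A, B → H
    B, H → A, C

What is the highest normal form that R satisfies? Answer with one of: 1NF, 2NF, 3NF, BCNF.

Candidate keys: {A, B}, {B, H}. Prime attributes: {A, B, H}.
Each dependency's left side is a superkey — BCNF holds.

BCNF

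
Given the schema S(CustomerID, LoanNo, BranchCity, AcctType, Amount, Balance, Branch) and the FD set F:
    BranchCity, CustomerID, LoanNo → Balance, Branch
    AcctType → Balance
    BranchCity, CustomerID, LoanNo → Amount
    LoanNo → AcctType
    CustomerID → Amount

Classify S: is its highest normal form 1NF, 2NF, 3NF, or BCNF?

1NF

Candidate key: {BranchCity, CustomerID, LoanNo}. Prime attributes: {BranchCity, CustomerID, LoanNo}.
AcctType → Balance breaks BCNF: {AcctType}⁺ = {AcctType, Balance}, so {AcctType} is not a superkey.
AcctType → Balance has non-prime {Balance} on the right and a non-superkey on the left, so 3NF fails.
{CustomerID} is a proper subset of the key {BranchCity, CustomerID, LoanNo}, and {CustomerID}⁺ contains the non-prime attribute {Amount} — a partial dependency, so 2NF is violated.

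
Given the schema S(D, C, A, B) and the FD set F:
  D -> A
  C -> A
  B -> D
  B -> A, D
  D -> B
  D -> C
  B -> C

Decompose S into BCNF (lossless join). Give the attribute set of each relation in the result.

{A, C}; {B, C, D}

Candidate keys of the original relation: {B}, {D}.
{A, B, C, D}: {C} determines {A, C} here but is not a superkey — split on C -> A, giving {A, C} and {B, C, D}.
{A, C} is in BCNF.
{B, C, D} is in BCNF.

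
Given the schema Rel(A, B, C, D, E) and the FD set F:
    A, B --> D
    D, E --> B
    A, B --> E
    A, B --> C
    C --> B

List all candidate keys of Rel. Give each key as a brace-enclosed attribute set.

{A} never appears on the right of any FD, so every key must include it.
{A, B}⁺ = {A, B, C, D, E}, which is every attribute, so {A, B} is a candidate key.
{A, C}⁺ = {A, B, C, D, E}, which is every attribute, so {A, C} is a candidate key.
{A, D, E}⁺ = {A, B, C, D, E}, which is every attribute, so {A, D, E} is a candidate key.
Any other superkey properly contains one of these, so there are no further candidate keys.

{A, B}, {A, C}, {A, D, E}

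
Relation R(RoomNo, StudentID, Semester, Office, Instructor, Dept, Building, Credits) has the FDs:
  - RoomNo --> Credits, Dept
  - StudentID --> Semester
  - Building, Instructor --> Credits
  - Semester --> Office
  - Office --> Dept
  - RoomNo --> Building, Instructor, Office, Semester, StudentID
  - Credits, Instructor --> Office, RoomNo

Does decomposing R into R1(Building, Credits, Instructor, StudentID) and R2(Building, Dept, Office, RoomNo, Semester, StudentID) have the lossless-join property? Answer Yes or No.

No

R1 ∩ R2 = {Building, StudentID}; its closure under F is {Building, Dept, Office, Semester, StudentID}.
The closure covers neither R1 nor R2 entirely; the join is not lossless.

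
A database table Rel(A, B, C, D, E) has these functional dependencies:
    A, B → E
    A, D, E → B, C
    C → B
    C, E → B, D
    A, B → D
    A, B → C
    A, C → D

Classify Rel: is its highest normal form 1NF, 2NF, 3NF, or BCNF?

3NF

Candidate keys: {A, B}, {A, C}, {A, D, E}. Prime attributes: {A, B, C, D, E}.
C → B breaks BCNF: {C}⁺ = {B, C}, so {C} is not a superkey.
Since {B} ⊆ prime attributes and every other non-superkey FD also has a prime right side, the schema is in 3NF.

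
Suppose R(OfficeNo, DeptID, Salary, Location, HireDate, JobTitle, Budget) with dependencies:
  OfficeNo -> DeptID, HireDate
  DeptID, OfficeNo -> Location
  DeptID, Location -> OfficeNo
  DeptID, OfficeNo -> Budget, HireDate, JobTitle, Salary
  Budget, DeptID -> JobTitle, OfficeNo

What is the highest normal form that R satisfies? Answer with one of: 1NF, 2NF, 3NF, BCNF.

BCNF

Candidate keys: {Budget, DeptID}, {DeptID, Location}, {OfficeNo}. Prime attributes: {Budget, DeptID, Location, OfficeNo}.
The left-hand side of every FD is a superkey, so BCNF is satisfied.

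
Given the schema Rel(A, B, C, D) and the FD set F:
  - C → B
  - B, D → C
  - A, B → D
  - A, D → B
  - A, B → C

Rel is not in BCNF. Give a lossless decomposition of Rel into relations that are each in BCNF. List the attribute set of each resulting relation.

{A, C, D}; {B, C}

Candidate keys of the original relation: {A, B}, {A, C}, {A, D}.
Within {A, B, C, D}: {C}⁺ ∩ {A, B, C, D} = {B, C}, not the whole set, so C → B violates BCNF; decompose into {B, C} and {A, C, D}.
{B, C} is in BCNF.
{A, C, D} is in BCNF.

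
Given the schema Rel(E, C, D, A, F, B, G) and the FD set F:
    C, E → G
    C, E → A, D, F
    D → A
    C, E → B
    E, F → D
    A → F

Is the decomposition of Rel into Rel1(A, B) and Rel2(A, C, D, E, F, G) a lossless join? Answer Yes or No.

Rel1 ∩ Rel2 = {A}; its closure under F is {A, F}.
The closure covers neither Rel1 nor Rel2 entirely; the join is not lossless.

No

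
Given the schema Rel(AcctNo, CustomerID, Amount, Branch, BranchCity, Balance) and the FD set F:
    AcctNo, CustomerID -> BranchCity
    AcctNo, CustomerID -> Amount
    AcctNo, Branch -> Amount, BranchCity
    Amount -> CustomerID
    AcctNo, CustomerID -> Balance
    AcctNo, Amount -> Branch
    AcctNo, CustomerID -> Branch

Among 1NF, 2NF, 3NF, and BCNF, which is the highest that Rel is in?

3NF

Candidate keys: {AcctNo, Amount}, {AcctNo, Branch}, {AcctNo, CustomerID}. Prime attributes: {AcctNo, Amount, Branch, CustomerID}.
Amount -> CustomerID: {Amount}⁺ = {Amount, CustomerID}, which is not all of the attributes, so the left side is not a superkey — BCNF is violated.
Since {CustomerID} ⊆ prime attributes and every other non-superkey FD also has a prime right side, the schema is in 3NF.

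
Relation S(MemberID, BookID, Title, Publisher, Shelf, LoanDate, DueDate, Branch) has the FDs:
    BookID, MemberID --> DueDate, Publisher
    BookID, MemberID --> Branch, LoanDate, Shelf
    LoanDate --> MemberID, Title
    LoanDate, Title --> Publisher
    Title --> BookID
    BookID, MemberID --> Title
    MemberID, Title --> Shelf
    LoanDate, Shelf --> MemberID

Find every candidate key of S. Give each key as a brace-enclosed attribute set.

{LoanDate} is a candidate key since {LoanDate}⁺ = {BookID, Branch, DueDate, LoanDate, MemberID, Publisher, Shelf, Title} covers every attribute.
{BookID, MemberID} is a candidate key since {BookID, MemberID}⁺ = {BookID, Branch, DueDate, LoanDate, MemberID, Publisher, Shelf, Title} covers every attribute.
{MemberID, Title} is a candidate key since {MemberID, Title}⁺ = {BookID, Branch, DueDate, LoanDate, MemberID, Publisher, Shelf, Title} covers every attribute.
Any other superkey properly contains one of these, so there are no further candidate keys.

{BookID, MemberID}, {LoanDate}, {MemberID, Title}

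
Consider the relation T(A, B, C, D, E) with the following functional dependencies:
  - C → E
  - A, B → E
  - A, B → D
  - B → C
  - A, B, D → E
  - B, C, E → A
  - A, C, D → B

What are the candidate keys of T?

Closure of {B} is {A, B, C, D, E}, the whole schema; {B} is a candidate key.
Closure of {A, C, D} is {A, B, C, D, E}, the whole schema; {A, C, D} is a candidate key.
Any other superkey properly contains one of these, so there are no further candidate keys.

{A, C, D}, {B}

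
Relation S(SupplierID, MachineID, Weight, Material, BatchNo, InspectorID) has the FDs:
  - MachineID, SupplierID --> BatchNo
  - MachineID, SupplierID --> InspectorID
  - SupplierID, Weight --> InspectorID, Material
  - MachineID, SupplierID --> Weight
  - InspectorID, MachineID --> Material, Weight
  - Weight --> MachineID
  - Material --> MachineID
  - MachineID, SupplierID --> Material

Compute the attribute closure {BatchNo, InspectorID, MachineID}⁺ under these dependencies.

{BatchNo, InspectorID, MachineID, Material, Weight}

Start with {BatchNo, InspectorID, MachineID}.
InspectorID, MachineID --> Material, Weight applies; add {Material, Weight} → now {BatchNo, InspectorID, MachineID, Material, Weight}.
No further FD applies.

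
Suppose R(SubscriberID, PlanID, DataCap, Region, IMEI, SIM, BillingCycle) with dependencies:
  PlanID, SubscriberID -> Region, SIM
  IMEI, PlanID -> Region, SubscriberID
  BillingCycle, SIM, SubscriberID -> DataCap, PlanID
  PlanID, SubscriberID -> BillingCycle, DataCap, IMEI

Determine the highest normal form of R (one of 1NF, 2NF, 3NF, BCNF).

BCNF

Candidate keys: {BillingCycle, SIM, SubscriberID}, {IMEI, PlanID}, {PlanID, SubscriberID}. Prime attributes: {BillingCycle, IMEI, PlanID, SIM, SubscriberID}.
The left-hand side of every FD is a superkey, so BCNF is satisfied.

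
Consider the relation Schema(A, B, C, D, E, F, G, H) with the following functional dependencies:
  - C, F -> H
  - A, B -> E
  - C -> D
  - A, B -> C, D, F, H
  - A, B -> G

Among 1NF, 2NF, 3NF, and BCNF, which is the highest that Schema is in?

2NF

Candidate key: {A, B}. Prime attributes: {A, B}.
C, F -> H breaks BCNF: {C, F}⁺ = {C, D, F, H}, so {C, F} is not a superkey.
C, F -> H has non-prime {H} on the right and a non-superkey on the left, so 3NF fails.
Checking every proper subset of each key, none determines a non-prime attribute — 2NF is satisfied.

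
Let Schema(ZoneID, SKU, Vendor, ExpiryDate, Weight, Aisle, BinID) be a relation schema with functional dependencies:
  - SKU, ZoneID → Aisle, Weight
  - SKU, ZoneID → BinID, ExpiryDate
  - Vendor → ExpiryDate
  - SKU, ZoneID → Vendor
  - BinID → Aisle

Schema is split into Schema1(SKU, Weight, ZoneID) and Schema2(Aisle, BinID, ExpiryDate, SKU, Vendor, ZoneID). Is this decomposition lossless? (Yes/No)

Yes

Schema1 ∩ Schema2 = {SKU, ZoneID}; its closure under F is {Aisle, BinID, ExpiryDate, SKU, Vendor, Weight, ZoneID}.
This includes all of Schema1, so the common attributes are a superkey of Schema1 — the join is lossless.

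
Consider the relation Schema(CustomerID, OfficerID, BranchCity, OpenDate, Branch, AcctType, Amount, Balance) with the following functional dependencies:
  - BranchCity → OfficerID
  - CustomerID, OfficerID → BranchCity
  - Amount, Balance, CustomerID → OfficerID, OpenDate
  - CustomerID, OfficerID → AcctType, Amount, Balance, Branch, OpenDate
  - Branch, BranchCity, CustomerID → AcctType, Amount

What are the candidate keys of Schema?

Attributes never on any right-hand side: {CustomerID} — every candidate key must contain it.
{BranchCity, CustomerID}⁺ = {AcctType, Amount, Balance, Branch, BranchCity, CustomerID, OfficerID, OpenDate} — all of the relation — so {BranchCity, CustomerID} is a candidate key.
{CustomerID, OfficerID}⁺ = {AcctType, Amount, Balance, Branch, BranchCity, CustomerID, OfficerID, OpenDate} — all of the relation — so {CustomerID, OfficerID} is a candidate key.
{Amount, Balance, CustomerID}⁺ = {AcctType, Amount, Balance, Branch, BranchCity, CustomerID, OfficerID, OpenDate} — all of the relation — so {Amount, Balance, CustomerID} is a candidate key.
Any other superkey properly contains one of these, so there are no further candidate keys.

{Amount, Balance, CustomerID}, {BranchCity, CustomerID}, {CustomerID, OfficerID}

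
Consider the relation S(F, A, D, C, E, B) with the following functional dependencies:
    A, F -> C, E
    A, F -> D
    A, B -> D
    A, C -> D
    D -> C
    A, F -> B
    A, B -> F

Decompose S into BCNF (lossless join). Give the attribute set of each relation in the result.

Candidate keys of the original relation: {A, B}, {A, F}.
In {A, B, C, D, E, F}, {A, C} is not a superkey ({A, C}⁺ restricted to this set is {A, C, D}), so split on A, C -> D into {A, C, D} and {A, B, C, E, F}.
In {A, C, D}, {D} is not a superkey ({D}⁺ restricted to this set is {C, D}), so split on D -> C into {C, D} and {A, D}.
{C, D}: every determinant is a superkey — BCNF.
{A, D}: every determinant is a superkey — BCNF.
{A, B, C, E, F}: every determinant is a superkey — BCNF.

{A, B, C, E, F}; {A, D}; {C, D}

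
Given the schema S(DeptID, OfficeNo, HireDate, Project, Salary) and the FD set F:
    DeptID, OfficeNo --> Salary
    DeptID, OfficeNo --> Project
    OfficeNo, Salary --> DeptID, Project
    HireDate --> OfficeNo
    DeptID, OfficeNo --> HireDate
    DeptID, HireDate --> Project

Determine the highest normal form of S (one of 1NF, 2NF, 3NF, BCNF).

Candidate keys: {DeptID, HireDate}, {DeptID, OfficeNo}, {HireDate, Salary}, {OfficeNo, Salary}. Prime attributes: {DeptID, HireDate, OfficeNo, Salary}.
HireDate --> OfficeNo breaks BCNF: {HireDate}⁺ = {HireDate, OfficeNo}, so {HireDate} is not a superkey.
Its right-hand attributes {OfficeNo} are all prime, as are those of every other non-superkey FD — the relation is in 3NF.

3NF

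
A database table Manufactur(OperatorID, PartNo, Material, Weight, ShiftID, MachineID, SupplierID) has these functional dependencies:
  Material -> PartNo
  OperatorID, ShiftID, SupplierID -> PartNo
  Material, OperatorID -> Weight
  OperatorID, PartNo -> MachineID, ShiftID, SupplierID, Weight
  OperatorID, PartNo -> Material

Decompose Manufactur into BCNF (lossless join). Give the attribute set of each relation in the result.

Candidate keys of the original relation: {Material, OperatorID}, {OperatorID, PartNo}, {OperatorID, ShiftID, SupplierID}.
In {MachineID, Material, OperatorID, PartNo, ShiftID, SupplierID, Weight}, {Material} is not a superkey ({Material}⁺ restricted to this set is {Material, PartNo}), so split on Material -> PartNo into {Material, PartNo} and {MachineID, Material, OperatorID, ShiftID, SupplierID, Weight}.
{Material, PartNo} is in BCNF.
{MachineID, Material, OperatorID, ShiftID, SupplierID, Weight} is in BCNF.

{MachineID, Material, OperatorID, ShiftID, SupplierID, Weight}; {Material, PartNo}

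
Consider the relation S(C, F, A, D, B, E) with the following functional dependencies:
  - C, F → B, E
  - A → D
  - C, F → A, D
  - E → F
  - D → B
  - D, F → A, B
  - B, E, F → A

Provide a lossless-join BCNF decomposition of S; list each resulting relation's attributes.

Candidate keys of the original relation: {C, E}, {C, F}.
{A, B, C, D, E, F}: {A} determines {A, B, D} here but is not a superkey — split on A → B, D, giving {A, B, D} and {A, C, E, F}.
{A, B, D}: {D} determines {B, D} here but is not a superkey — split on D → B, giving {B, D} and {A, D}.
{B, D} is in BCNF.
{A, D} is in BCNF.
{A, C, E, F}: {E} determines {E, F} here but is not a superkey — split on E → F, giving {E, F} and {A, C, E}.
{E, F} is in BCNF.
{A, C, E} is in BCNF.

{A, C, E}; {A, D}; {B, D}; {E, F}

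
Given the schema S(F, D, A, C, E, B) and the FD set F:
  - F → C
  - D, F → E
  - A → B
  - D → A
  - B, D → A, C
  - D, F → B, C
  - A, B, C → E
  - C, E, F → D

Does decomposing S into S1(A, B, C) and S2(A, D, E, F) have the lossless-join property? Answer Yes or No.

No

S1 ∩ S2 = {A}; its closure under F is {A, B}.
The closure covers neither S1 nor S2 entirely; the join is not lossless.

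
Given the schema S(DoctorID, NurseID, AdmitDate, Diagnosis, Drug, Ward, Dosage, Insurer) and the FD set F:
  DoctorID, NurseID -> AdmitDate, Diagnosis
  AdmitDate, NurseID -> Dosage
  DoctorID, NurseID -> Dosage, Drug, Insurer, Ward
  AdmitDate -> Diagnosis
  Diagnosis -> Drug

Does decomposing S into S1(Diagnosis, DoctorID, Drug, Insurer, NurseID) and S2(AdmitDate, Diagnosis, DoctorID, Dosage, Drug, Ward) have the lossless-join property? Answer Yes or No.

No

The shared attributes are {Diagnosis, DoctorID, Drug} and {Diagnosis, DoctorID, Drug}⁺ = {Diagnosis, DoctorID, Drug}.
The closure covers neither S1 nor S2 entirely; the join is not lossless.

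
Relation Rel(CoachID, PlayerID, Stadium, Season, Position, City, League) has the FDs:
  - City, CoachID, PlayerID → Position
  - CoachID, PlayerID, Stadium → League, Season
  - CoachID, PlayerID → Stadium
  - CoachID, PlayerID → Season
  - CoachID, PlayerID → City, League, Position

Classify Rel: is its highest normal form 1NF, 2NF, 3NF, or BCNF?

Candidate key: {CoachID, PlayerID}. Prime attributes: {CoachID, PlayerID}.
The left-hand side of every FD is a superkey, so BCNF is satisfied.

BCNF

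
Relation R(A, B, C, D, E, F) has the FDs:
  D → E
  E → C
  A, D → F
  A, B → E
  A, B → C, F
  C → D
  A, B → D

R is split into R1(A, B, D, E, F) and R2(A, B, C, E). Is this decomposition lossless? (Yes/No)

Common attributes: {A, B, E}; their closure is {A, B, C, D, E, F}.
This includes all of R1, so the common attributes are a superkey of R1 — the join is lossless.

Yes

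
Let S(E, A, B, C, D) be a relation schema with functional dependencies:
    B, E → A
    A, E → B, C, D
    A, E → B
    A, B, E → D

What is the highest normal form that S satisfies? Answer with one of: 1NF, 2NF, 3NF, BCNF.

Candidate keys: {A, E}, {B, E}. Prime attributes: {A, B, E}.
The left-hand side of every FD is a superkey, so BCNF is satisfied.

BCNF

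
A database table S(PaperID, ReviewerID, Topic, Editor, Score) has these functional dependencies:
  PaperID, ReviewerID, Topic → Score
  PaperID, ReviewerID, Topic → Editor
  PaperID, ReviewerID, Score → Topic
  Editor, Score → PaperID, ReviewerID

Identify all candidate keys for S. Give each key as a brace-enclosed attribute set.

{Editor, Score}, {PaperID, ReviewerID, Score}, {PaperID, ReviewerID, Topic}

{Editor, Score}⁺ = {Editor, PaperID, ReviewerID, Score, Topic} — all of the relation — so {Editor, Score} is a candidate key.
{PaperID, ReviewerID, Score}⁺ = {Editor, PaperID, ReviewerID, Score, Topic} — all of the relation — so {PaperID, ReviewerID, Score} is a candidate key.
{PaperID, ReviewerID, Topic}⁺ = {Editor, PaperID, ReviewerID, Score, Topic} — all of the relation — so {PaperID, ReviewerID, Topic} is a candidate key.
These are minimal and exhaustive — every other superkey contains one of them.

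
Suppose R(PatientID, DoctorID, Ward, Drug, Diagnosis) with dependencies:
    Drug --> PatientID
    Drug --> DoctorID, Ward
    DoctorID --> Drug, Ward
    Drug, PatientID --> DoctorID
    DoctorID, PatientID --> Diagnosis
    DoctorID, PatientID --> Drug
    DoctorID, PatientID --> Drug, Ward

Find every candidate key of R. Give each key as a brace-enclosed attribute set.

{DoctorID}, {Drug}

Closure of {DoctorID} is {Diagnosis, DoctorID, Drug, PatientID, Ward}, the whole schema; {DoctorID} is a candidate key.
Closure of {Drug} is {Diagnosis, DoctorID, Drug, PatientID, Ward}, the whole schema; {Drug} is a candidate key.
Any other superkey properly contains one of these, so there are no further candidate keys.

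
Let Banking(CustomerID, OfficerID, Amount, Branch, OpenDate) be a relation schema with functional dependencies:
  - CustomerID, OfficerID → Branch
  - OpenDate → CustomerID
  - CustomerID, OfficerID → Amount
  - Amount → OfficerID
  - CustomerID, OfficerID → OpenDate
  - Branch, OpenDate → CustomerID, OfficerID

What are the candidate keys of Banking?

{Amount, CustomerID}⁺ = {Amount, Branch, CustomerID, OfficerID, OpenDate}, which is every attribute, so {Amount, CustomerID} is a candidate key.
{Amount, OpenDate}⁺ = {Amount, Branch, CustomerID, OfficerID, OpenDate}, which is every attribute, so {Amount, OpenDate} is a candidate key.
{Branch, OpenDate}⁺ = {Amount, Branch, CustomerID, OfficerID, OpenDate}, which is every attribute, so {Branch, OpenDate} is a candidate key.
{CustomerID, OfficerID}⁺ = {Amount, Branch, CustomerID, OfficerID, OpenDate}, which is every attribute, so {CustomerID, OfficerID} is a candidate key.
{OfficerID, OpenDate}⁺ = {Amount, Branch, CustomerID, OfficerID, OpenDate}, which is every attribute, so {OfficerID, OpenDate} is a candidate key.
These are minimal and exhaustive — every other superkey contains one of them.

{Amount, CustomerID}, {Amount, OpenDate}, {Branch, OpenDate}, {CustomerID, OfficerID}, {OfficerID, OpenDate}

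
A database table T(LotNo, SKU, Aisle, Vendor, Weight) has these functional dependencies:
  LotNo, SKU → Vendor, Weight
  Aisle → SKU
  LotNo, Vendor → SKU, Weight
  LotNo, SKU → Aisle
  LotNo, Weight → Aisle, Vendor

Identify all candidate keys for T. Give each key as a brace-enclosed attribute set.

No FD produces {LotNo}, so it must be in every candidate key.
Closure of {Aisle, LotNo} is {Aisle, LotNo, SKU, Vendor, Weight}, the whole schema; {Aisle, LotNo} is a candidate key.
Closure of {LotNo, SKU} is {Aisle, LotNo, SKU, Vendor, Weight}, the whole schema; {LotNo, SKU} is a candidate key.
Closure of {LotNo, Vendor} is {Aisle, LotNo, SKU, Vendor, Weight}, the whole schema; {LotNo, Vendor} is a candidate key.
Closure of {LotNo, Weight} is {Aisle, LotNo, SKU, Vendor, Weight}, the whole schema; {LotNo, Weight} is a candidate key.
No proper subset of any of these is a key, and no other minimal superkey exists.

{Aisle, LotNo}, {LotNo, SKU}, {LotNo, Vendor}, {LotNo, Weight}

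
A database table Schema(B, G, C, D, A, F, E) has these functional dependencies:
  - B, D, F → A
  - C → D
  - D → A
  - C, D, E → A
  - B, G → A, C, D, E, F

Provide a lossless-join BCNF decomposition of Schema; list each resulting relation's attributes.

{A, D}; {B, C, E, F, G}; {B, D, F}; {C, D}

Candidate key of the original relation: {B, G}.
In {A, B, C, D, E, F, G}, {B, D, F} is not a superkey ({B, D, F}⁺ restricted to this set is {A, B, D, F}), so split on B, D, F → A into {A, B, D, F} and {B, C, D, E, F, G}.
In {A, B, D, F}, {D} is not a superkey ({D}⁺ restricted to this set is {A, D}), so split on D → A into {A, D} and {B, D, F}.
{A, D} has no BCNF violation.
{B, D, F} has no BCNF violation.
In {B, C, D, E, F, G}, {C} is not a superkey ({C}⁺ restricted to this set is {C, D}), so split on C → D into {C, D} and {B, C, E, F, G}.
{C, D} has no BCNF violation.
{B, C, E, F, G} has no BCNF violation.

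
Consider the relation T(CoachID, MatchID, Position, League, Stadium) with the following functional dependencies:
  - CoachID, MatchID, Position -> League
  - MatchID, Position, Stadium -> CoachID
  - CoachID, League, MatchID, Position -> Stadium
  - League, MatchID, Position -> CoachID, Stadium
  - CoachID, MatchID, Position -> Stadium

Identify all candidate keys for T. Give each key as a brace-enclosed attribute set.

{MatchID, Position} never appear on the right of any FD, so every key must include all of them.
Closure of {CoachID, MatchID, Position} is {CoachID, League, MatchID, Position, Stadium}, the whole schema; {CoachID, MatchID, Position} is a candidate key.
Closure of {League, MatchID, Position} is {CoachID, League, MatchID, Position, Stadium}, the whole schema; {League, MatchID, Position} is a candidate key.
Closure of {MatchID, Position, Stadium} is {CoachID, League, MatchID, Position, Stadium}, the whole schema; {MatchID, Position, Stadium} is a candidate key.
No proper subset of any of these is a key, and no other minimal superkey exists.

{CoachID, MatchID, Position}, {League, MatchID, Position}, {MatchID, Position, Stadium}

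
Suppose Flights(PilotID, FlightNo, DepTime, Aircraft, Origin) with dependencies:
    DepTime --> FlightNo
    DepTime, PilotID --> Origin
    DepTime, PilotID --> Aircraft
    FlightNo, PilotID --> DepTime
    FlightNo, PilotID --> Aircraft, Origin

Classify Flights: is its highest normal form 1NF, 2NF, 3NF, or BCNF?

Candidate keys: {DepTime, PilotID}, {FlightNo, PilotID}. Prime attributes: {DepTime, FlightNo, PilotID}.
DepTime --> FlightNo: {DepTime}⁺ = {DepTime, FlightNo}, which is not all of the attributes, so the left side is not a superkey — BCNF is violated.
Since {FlightNo} ⊆ prime attributes and every other non-superkey FD also has a prime right side, the schema is in 3NF.

3NF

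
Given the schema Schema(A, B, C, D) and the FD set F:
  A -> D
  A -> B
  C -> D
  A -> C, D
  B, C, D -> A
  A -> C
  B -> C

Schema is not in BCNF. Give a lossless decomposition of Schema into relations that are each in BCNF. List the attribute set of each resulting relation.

Candidate keys of the original relation: {A}, {B}.
{A, B, C, D}: {C} determines {C, D} here but is not a superkey — split on C -> D, giving {C, D} and {A, B, C}.
{C, D} is in BCNF.
{A, B, C} is in BCNF.

{A, B, C}; {C, D}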